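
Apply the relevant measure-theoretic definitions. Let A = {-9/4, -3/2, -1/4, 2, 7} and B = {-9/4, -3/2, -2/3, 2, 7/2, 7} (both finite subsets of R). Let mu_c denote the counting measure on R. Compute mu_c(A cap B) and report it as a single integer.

Counting measure on a finite set equals cardinality. mu_c(A cap B) = |A cap B| (elements appearing in both).
Enumerating the elements of A that also lie in B gives 4 element(s).
So mu_c(A cap B) = 4.

4


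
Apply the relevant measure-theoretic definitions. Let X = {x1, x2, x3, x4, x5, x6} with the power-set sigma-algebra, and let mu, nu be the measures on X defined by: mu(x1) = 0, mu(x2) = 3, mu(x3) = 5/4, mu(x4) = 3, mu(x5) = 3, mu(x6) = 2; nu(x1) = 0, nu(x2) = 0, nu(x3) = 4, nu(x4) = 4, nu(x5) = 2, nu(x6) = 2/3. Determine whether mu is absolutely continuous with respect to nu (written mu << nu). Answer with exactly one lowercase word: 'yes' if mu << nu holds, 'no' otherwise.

mu << nu means: every nu-null measurable set is also mu-null; equivalently, for every atom x, if nu({x}) = 0 then mu({x}) = 0.
Checking each atom:
  x1: nu = 0, mu = 0 -> consistent with mu << nu.
  x2: nu = 0, mu = 3 > 0 -> violates mu << nu.
  x3: nu = 4 > 0 -> no constraint.
  x4: nu = 4 > 0 -> no constraint.
  x5: nu = 2 > 0 -> no constraint.
  x6: nu = 2/3 > 0 -> no constraint.
The atom(s) x2 violate the condition (nu = 0 but mu > 0). Therefore mu is NOT absolutely continuous w.r.t. nu.

no


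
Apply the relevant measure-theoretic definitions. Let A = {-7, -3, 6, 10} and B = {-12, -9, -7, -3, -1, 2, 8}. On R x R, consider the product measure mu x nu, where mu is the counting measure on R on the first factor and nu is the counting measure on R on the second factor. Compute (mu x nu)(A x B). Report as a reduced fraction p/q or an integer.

For a measurable rectangle A x B, the product measure satisfies
  (mu x nu)(A x B) = mu(A) * nu(B).
  mu(A) = 4.
  nu(B) = 7.
  (mu x nu)(A x B) = 4 * 7 = 28.

28


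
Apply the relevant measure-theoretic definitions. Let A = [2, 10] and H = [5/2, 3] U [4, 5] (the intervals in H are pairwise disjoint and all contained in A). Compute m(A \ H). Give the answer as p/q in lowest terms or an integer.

The ambient interval has length m(A) = 10 - 2 = 8.
Since the holes are disjoint and sit inside A, by finite additivity
  m(H) = sum_i (b_i - a_i), and m(A \ H) = m(A) - m(H).
Computing the hole measures:
  m(H_1) = 3 - 5/2 = 1/2.
  m(H_2) = 5 - 4 = 1.
Summed: m(H) = 1/2 + 1 = 3/2.
So m(A \ H) = 8 - 3/2 = 13/2.

13/2


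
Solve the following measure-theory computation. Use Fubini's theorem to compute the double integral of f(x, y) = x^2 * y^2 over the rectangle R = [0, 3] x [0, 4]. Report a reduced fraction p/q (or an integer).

f(x, y) is a tensor product of a function of x and a function of y, and both factors are bounded continuous (hence Lebesgue integrable) on the rectangle, so Fubini's theorem applies:
  integral_R f d(m x m) = (integral_a1^b1 x^2 dx) * (integral_a2^b2 y^2 dy).
Inner integral in x: integral_{0}^{3} x^2 dx = (3^3 - 0^3)/3
  = 9.
Inner integral in y: integral_{0}^{4} y^2 dy = (4^3 - 0^3)/3
  = 64/3.
Product: (9) * (64/3) = 192.

192


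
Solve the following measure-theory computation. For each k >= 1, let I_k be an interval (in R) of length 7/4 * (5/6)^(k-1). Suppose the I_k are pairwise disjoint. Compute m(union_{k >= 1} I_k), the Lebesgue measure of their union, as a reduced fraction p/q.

By countable additivity of the Lebesgue measure on pairwise disjoint measurable sets,
  m(union_{k >= 1} I_k) = sum_{k >= 1} m(I_k) = sum_{k >= 1} a * r^(k-1),
  with a = 7/4 and r = 5/6.
Since 0 < r = 5/6 < 1, the geometric series converges:
  sum_{k >= 1} a * r^(k-1) = a / (1 - r).
  = 7/4 / (1 - 5/6)
  = 7/4 / (1/6)
  = 21/2.

21/2


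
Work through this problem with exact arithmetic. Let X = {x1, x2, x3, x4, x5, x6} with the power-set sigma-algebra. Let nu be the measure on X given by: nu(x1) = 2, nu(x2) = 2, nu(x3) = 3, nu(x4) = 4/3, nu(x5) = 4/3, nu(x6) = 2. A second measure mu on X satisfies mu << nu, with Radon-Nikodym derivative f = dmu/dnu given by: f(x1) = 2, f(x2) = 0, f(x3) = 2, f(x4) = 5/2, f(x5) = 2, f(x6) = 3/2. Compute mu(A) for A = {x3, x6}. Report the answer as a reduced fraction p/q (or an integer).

By the defining property of the Radon-Nikodym derivative, for every measurable set A,
  mu(A) = integral_A f dnu.
Since nu is a discrete measure concentrated on the atoms of X, the integral over A reduces to the sum
  mu(A) = sum_{x in A} f(x) * nu({x}).
Computing each term:
  x3: f(x3) * nu(x3) = 2 * 3 = 6.
  x6: f(x6) * nu(x6) = 3/2 * 2 = 3.
Summing: mu(A) = 6 + 3 = 9.

9


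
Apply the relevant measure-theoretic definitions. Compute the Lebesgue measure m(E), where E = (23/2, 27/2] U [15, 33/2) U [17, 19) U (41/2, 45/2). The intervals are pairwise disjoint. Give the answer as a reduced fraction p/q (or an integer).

For pairwise disjoint intervals, m(union_i I_i) = sum_i m(I_i),
and m is invariant under swapping open/closed endpoints (single points have measure 0).
So m(E) = sum_i (b_i - a_i).
  I_1 has length 27/2 - 23/2 = 2.
  I_2 has length 33/2 - 15 = 3/2.
  I_3 has length 19 - 17 = 2.
  I_4 has length 45/2 - 41/2 = 2.
Summing:
  m(E) = 2 + 3/2 + 2 + 2 = 15/2.

15/2


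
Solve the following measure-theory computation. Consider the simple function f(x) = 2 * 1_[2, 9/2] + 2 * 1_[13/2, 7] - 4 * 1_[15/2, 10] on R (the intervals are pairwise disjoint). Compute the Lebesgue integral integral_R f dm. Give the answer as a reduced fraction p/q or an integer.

For a simple function f = sum_i c_i * 1_{A_i} with disjoint A_i,
  integral f dm = sum_i c_i * m(A_i).
Lengths of the A_i:
  m(A_1) = 9/2 - 2 = 5/2.
  m(A_2) = 7 - 13/2 = 1/2.
  m(A_3) = 10 - 15/2 = 5/2.
Contributions c_i * m(A_i):
  (2) * (5/2) = 5.
  (2) * (1/2) = 1.
  (-4) * (5/2) = -10.
Total: 5 + 1 - 10 = -4.

-4


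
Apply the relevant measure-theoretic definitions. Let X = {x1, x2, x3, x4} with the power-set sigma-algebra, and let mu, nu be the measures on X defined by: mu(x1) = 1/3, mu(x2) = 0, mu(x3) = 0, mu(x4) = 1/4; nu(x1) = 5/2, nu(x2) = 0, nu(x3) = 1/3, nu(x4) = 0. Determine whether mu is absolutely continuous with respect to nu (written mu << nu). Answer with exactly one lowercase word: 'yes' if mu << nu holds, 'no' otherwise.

mu << nu means: every nu-null measurable set is also mu-null; equivalently, for every atom x, if nu({x}) = 0 then mu({x}) = 0.
Checking each atom:
  x1: nu = 5/2 > 0 -> no constraint.
  x2: nu = 0, mu = 0 -> consistent with mu << nu.
  x3: nu = 1/3 > 0 -> no constraint.
  x4: nu = 0, mu = 1/4 > 0 -> violates mu << nu.
The atom(s) x4 violate the condition (nu = 0 but mu > 0). Therefore mu is NOT absolutely continuous w.r.t. nu.

no


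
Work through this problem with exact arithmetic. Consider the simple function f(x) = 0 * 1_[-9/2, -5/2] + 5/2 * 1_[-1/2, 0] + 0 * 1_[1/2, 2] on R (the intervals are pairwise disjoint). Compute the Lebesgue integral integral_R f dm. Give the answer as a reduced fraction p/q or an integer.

For a simple function f = sum_i c_i * 1_{A_i} with disjoint A_i,
  integral f dm = sum_i c_i * m(A_i).
Lengths of the A_i:
  m(A_1) = -5/2 - (-9/2) = 2.
  m(A_2) = 0 - (-1/2) = 1/2.
  m(A_3) = 2 - 1/2 = 3/2.
Contributions c_i * m(A_i):
  (0) * (2) = 0.
  (5/2) * (1/2) = 5/4.
  (0) * (3/2) = 0.
Total: 0 + 5/4 + 0 = 5/4.

5/4


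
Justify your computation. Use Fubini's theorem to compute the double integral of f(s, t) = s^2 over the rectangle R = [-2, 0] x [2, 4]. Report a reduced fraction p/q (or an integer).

f(s, t) is a tensor product of a function of s and a function of t, and both factors are bounded continuous (hence Lebesgue integrable) on the rectangle, so Fubini's theorem applies:
  integral_R f d(m x m) = (integral_a1^b1 s^2 ds) * (integral_a2^b2 1 dt).
Inner integral in s: integral_{-2}^{0} s^2 ds = (0^3 - (-2)^3)/3
  = 8/3.
Inner integral in t: integral_{2}^{4} 1 dt = (4^1 - 2^1)/1
  = 2.
Product: (8/3) * (2) = 16/3.

16/3


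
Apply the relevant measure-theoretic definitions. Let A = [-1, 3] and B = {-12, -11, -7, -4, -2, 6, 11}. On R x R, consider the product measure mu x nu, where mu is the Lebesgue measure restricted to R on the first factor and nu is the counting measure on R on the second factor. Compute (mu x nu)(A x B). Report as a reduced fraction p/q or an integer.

For a measurable rectangle A x B, the product measure satisfies
  (mu x nu)(A x B) = mu(A) * nu(B).
  mu(A) = 4.
  nu(B) = 7.
  (mu x nu)(A x B) = 4 * 7 = 28.

28


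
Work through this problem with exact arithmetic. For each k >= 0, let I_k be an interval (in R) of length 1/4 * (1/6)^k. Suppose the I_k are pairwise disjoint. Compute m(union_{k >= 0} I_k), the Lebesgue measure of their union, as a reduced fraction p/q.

By countable additivity of the Lebesgue measure on pairwise disjoint measurable sets,
  m(union_{k >= 0} I_k) = sum_{k >= 0} m(I_k) = sum_{k >= 0} a * r^k,
  with a = 1/4 and r = 1/6.
Since 0 < r = 1/6 < 1, the geometric series converges:
  sum_{k >= 0} a * r^k = a / (1 - r).
  = 1/4 / (1 - 1/6)
  = 1/4 / (5/6)
  = 3/10.

3/10


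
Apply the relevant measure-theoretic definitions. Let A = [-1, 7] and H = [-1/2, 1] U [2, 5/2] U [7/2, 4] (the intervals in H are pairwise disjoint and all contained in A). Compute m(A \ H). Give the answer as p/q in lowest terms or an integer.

The ambient interval has length m(A) = 7 - (-1) = 8.
Since the holes are disjoint and sit inside A, by finite additivity
  m(H) = sum_i (b_i - a_i), and m(A \ H) = m(A) - m(H).
Computing the hole measures:
  m(H_1) = 1 - (-1/2) = 3/2.
  m(H_2) = 5/2 - 2 = 1/2.
  m(H_3) = 4 - 7/2 = 1/2.
Summed: m(H) = 3/2 + 1/2 + 1/2 = 5/2.
So m(A \ H) = 8 - 5/2 = 11/2.

11/2


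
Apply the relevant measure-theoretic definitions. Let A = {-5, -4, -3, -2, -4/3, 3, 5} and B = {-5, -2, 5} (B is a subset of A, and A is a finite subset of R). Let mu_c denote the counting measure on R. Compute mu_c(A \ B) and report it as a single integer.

Counting measure assigns mu_c(E) = |E| (number of elements) when E is finite. For B subset A, A \ B is the set of elements of A not in B, so |A \ B| = |A| - |B|.
|A| = 7, |B| = 3, so mu_c(A \ B) = 7 - 3 = 4.

4


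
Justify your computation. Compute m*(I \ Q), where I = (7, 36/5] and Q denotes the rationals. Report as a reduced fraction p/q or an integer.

The interval I = (7, 36/5] has m(I) = 36/5 - 7 = 1/5 (endpoints are measure-zero, so open/closed/half-open agree). Write I = (I cap Q) u (I \ Q). The rationals in I are countable, so m*(I cap Q) = 0 (cover each rational by intervals whose total length is arbitrarily small). By countable subadditivity m*(I) <= m*(I cap Q) + m*(I \ Q), hence m*(I \ Q) >= m(I) = 1/5. The reverse inequality m*(I \ Q) <= m*(I) = 1/5 is trivial since (I \ Q) is a subset of I. Therefore m*(I \ Q) = 1/5.

1/5


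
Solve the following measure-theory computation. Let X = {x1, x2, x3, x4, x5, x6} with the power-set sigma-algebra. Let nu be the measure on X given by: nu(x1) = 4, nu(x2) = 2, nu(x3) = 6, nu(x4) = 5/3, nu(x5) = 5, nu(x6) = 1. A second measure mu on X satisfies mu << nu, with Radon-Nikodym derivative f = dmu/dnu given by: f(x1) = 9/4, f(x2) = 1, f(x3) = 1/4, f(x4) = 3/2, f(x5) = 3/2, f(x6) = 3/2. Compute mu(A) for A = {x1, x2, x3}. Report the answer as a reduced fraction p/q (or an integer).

By the defining property of the Radon-Nikodym derivative, for every measurable set A,
  mu(A) = integral_A f dnu.
Since nu is a discrete measure concentrated on the atoms of X, the integral over A reduces to the sum
  mu(A) = sum_{x in A} f(x) * nu({x}).
Computing each term:
  x1: f(x1) * nu(x1) = 9/4 * 4 = 9.
  x2: f(x2) * nu(x2) = 1 * 2 = 2.
  x3: f(x3) * nu(x3) = 1/4 * 6 = 3/2.
Summing: mu(A) = 9 + 2 + 3/2 = 25/2.

25/2


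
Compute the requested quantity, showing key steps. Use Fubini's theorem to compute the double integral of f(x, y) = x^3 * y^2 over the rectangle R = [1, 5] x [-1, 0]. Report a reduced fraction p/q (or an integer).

f(x, y) is a tensor product of a function of x and a function of y, and both factors are bounded continuous (hence Lebesgue integrable) on the rectangle, so Fubini's theorem applies:
  integral_R f d(m x m) = (integral_a1^b1 x^3 dx) * (integral_a2^b2 y^2 dy).
Inner integral in x: integral_{1}^{5} x^3 dx = (5^4 - 1^4)/4
  = 156.
Inner integral in y: integral_{-1}^{0} y^2 dy = (0^3 - (-1)^3)/3
  = 1/3.
Product: (156) * (1/3) = 52.

52


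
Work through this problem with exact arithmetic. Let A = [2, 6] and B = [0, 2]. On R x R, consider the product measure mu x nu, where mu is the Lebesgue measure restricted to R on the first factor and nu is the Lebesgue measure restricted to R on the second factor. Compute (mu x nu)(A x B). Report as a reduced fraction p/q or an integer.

For a measurable rectangle A x B, the product measure satisfies
  (mu x nu)(A x B) = mu(A) * nu(B).
  mu(A) = 4.
  nu(B) = 2.
  (mu x nu)(A x B) = 4 * 2 = 8.

8


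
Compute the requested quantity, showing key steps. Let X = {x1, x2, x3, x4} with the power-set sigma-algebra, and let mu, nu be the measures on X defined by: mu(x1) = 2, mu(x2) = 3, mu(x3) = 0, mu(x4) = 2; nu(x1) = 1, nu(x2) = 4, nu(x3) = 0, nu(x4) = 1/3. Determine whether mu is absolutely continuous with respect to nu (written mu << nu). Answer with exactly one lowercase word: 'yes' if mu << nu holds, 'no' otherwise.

mu << nu means: every nu-null measurable set is also mu-null; equivalently, for every atom x, if nu({x}) = 0 then mu({x}) = 0.
Checking each atom:
  x1: nu = 1 > 0 -> no constraint.
  x2: nu = 4 > 0 -> no constraint.
  x3: nu = 0, mu = 0 -> consistent with mu << nu.
  x4: nu = 1/3 > 0 -> no constraint.
No atom violates the condition. Therefore mu << nu.

yes


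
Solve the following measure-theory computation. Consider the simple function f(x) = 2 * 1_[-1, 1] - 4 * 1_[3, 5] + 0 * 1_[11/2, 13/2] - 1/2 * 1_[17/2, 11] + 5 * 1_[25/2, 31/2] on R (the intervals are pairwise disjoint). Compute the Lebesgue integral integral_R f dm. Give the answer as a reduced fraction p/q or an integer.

For a simple function f = sum_i c_i * 1_{A_i} with disjoint A_i,
  integral f dm = sum_i c_i * m(A_i).
Lengths of the A_i:
  m(A_1) = 1 - (-1) = 2.
  m(A_2) = 5 - 3 = 2.
  m(A_3) = 13/2 - 11/2 = 1.
  m(A_4) = 11 - 17/2 = 5/2.
  m(A_5) = 31/2 - 25/2 = 3.
Contributions c_i * m(A_i):
  (2) * (2) = 4.
  (-4) * (2) = -8.
  (0) * (1) = 0.
  (-1/2) * (5/2) = -5/4.
  (5) * (3) = 15.
Total: 4 - 8 + 0 - 5/4 + 15 = 39/4.

39/4


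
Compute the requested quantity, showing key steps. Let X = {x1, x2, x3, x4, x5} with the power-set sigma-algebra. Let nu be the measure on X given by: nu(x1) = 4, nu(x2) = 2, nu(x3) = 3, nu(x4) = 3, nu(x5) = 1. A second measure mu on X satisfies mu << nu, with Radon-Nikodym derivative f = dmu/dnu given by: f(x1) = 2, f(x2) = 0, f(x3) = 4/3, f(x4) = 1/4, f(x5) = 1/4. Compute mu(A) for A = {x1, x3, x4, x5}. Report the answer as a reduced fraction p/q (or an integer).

By the defining property of the Radon-Nikodym derivative, for every measurable set A,
  mu(A) = integral_A f dnu.
Since nu is a discrete measure concentrated on the atoms of X, the integral over A reduces to the sum
  mu(A) = sum_{x in A} f(x) * nu({x}).
Computing each term:
  x1: f(x1) * nu(x1) = 2 * 4 = 8.
  x3: f(x3) * nu(x3) = 4/3 * 3 = 4.
  x4: f(x4) * nu(x4) = 1/4 * 3 = 3/4.
  x5: f(x5) * nu(x5) = 1/4 * 1 = 1/4.
Summing: mu(A) = 8 + 4 + 3/4 + 1/4 = 13.

13


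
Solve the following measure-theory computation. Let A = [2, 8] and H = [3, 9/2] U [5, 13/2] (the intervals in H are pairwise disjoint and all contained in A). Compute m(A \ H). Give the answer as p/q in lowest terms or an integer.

The ambient interval has length m(A) = 8 - 2 = 6.
Since the holes are disjoint and sit inside A, by finite additivity
  m(H) = sum_i (b_i - a_i), and m(A \ H) = m(A) - m(H).
Computing the hole measures:
  m(H_1) = 9/2 - 3 = 3/2.
  m(H_2) = 13/2 - 5 = 3/2.
Summed: m(H) = 3/2 + 3/2 = 3.
So m(A \ H) = 6 - 3 = 3.

3


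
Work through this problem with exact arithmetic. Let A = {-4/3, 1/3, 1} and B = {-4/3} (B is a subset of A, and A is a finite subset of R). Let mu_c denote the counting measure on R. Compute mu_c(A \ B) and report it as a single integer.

Counting measure assigns mu_c(E) = |E| (number of elements) when E is finite. For B subset A, A \ B is the set of elements of A not in B, so |A \ B| = |A| - |B|.
|A| = 3, |B| = 1, so mu_c(A \ B) = 3 - 1 = 2.

2


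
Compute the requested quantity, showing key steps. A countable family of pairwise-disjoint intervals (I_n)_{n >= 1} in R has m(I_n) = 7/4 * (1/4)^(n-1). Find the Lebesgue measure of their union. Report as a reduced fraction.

By countable additivity of the Lebesgue measure on pairwise disjoint measurable sets,
  m(union_{n >= 1} I_n) = sum_{n >= 1} m(I_n) = sum_{n >= 1} a * r^(n-1),
  with a = 7/4 and r = 1/4.
Since 0 < r = 1/4 < 1, the geometric series converges:
  sum_{n >= 1} a * r^(n-1) = a / (1 - r).
  = 7/4 / (1 - 1/4)
  = 7/4 / (3/4)
  = 7/3.

7/3


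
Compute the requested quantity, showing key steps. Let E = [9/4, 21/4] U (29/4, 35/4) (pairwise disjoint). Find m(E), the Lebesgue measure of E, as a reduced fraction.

For pairwise disjoint intervals, m(union_i I_i) = sum_i m(I_i),
and m is invariant under swapping open/closed endpoints (single points have measure 0).
So m(E) = sum_i (b_i - a_i).
  I_1 has length 21/4 - 9/4 = 3.
  I_2 has length 35/4 - 29/4 = 3/2.
Summing:
  m(E) = 3 + 3/2 = 9/2.

9/2


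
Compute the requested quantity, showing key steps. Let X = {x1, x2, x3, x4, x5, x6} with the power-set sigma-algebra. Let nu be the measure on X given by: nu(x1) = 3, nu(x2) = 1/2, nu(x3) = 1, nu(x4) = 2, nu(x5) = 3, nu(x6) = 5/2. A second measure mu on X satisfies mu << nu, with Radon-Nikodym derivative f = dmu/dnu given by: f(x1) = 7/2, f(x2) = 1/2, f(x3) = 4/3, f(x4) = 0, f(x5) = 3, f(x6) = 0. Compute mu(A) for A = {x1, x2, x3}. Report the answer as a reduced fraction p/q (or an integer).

By the defining property of the Radon-Nikodym derivative, for every measurable set A,
  mu(A) = integral_A f dnu.
Since nu is a discrete measure concentrated on the atoms of X, the integral over A reduces to the sum
  mu(A) = sum_{x in A} f(x) * nu({x}).
Computing each term:
  x1: f(x1) * nu(x1) = 7/2 * 3 = 21/2.
  x2: f(x2) * nu(x2) = 1/2 * 1/2 = 1/4.
  x3: f(x3) * nu(x3) = 4/3 * 1 = 4/3.
Summing: mu(A) = 21/2 + 1/4 + 4/3 = 145/12.

145/12


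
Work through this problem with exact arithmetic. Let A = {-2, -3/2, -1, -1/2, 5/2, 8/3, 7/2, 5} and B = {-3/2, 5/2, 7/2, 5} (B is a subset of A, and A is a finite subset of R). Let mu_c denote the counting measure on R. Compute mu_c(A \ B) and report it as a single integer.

Counting measure assigns mu_c(E) = |E| (number of elements) when E is finite. For B subset A, A \ B is the set of elements of A not in B, so |A \ B| = |A| - |B|.
|A| = 8, |B| = 4, so mu_c(A \ B) = 8 - 4 = 4.

4


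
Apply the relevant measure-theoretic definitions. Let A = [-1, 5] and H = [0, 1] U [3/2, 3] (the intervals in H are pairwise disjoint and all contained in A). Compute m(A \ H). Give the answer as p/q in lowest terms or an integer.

The ambient interval has length m(A) = 5 - (-1) = 6.
Since the holes are disjoint and sit inside A, by finite additivity
  m(H) = sum_i (b_i - a_i), and m(A \ H) = m(A) - m(H).
Computing the hole measures:
  m(H_1) = 1 - 0 = 1.
  m(H_2) = 3 - 3/2 = 3/2.
Summed: m(H) = 1 + 3/2 = 5/2.
So m(A \ H) = 6 - 5/2 = 7/2.

7/2


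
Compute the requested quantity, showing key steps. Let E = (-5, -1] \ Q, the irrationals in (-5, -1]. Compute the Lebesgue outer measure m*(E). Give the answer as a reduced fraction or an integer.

The interval I = (-5, -1] has m(I) = -1 - (-5) = 4 (endpoints are measure-zero, so open/closed/half-open agree). Write I = (I cap Q) u (I \ Q). The rationals in I are countable, so m*(I cap Q) = 0 (cover each rational by intervals whose total length is arbitrarily small). By countable subadditivity m*(I) <= m*(I cap Q) + m*(I \ Q), hence m*(I \ Q) >= m(I) = 4. The reverse inequality m*(I \ Q) <= m*(I) = 4 is trivial since (I \ Q) is a subset of I. Therefore m*(I \ Q) = 4.

4


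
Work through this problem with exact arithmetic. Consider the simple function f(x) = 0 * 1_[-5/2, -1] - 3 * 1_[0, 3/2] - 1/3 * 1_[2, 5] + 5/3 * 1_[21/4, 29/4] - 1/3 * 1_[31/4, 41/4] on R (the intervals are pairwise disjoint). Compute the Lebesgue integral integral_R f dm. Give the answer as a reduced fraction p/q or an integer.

For a simple function f = sum_i c_i * 1_{A_i} with disjoint A_i,
  integral f dm = sum_i c_i * m(A_i).
Lengths of the A_i:
  m(A_1) = -1 - (-5/2) = 3/2.
  m(A_2) = 3/2 - 0 = 3/2.
  m(A_3) = 5 - 2 = 3.
  m(A_4) = 29/4 - 21/4 = 2.
  m(A_5) = 41/4 - 31/4 = 5/2.
Contributions c_i * m(A_i):
  (0) * (3/2) = 0.
  (-3) * (3/2) = -9/2.
  (-1/3) * (3) = -1.
  (5/3) * (2) = 10/3.
  (-1/3) * (5/2) = -5/6.
Total: 0 - 9/2 - 1 + 10/3 - 5/6 = -3.

-3


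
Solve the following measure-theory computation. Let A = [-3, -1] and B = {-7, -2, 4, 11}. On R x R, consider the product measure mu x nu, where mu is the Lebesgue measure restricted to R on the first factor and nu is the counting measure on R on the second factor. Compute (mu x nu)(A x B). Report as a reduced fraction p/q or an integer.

For a measurable rectangle A x B, the product measure satisfies
  (mu x nu)(A x B) = mu(A) * nu(B).
  mu(A) = 2.
  nu(B) = 4.
  (mu x nu)(A x B) = 2 * 4 = 8.

8


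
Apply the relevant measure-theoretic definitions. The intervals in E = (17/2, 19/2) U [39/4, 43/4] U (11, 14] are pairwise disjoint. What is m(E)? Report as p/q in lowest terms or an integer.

For pairwise disjoint intervals, m(union_i I_i) = sum_i m(I_i),
and m is invariant under swapping open/closed endpoints (single points have measure 0).
So m(E) = sum_i (b_i - a_i).
  I_1 has length 19/2 - 17/2 = 1.
  I_2 has length 43/4 - 39/4 = 1.
  I_3 has length 14 - 11 = 3.
Summing:
  m(E) = 1 + 1 + 3 = 5.

5


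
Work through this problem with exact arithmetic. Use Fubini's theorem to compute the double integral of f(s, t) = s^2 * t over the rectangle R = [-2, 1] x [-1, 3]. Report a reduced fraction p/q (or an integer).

f(s, t) is a tensor product of a function of s and a function of t, and both factors are bounded continuous (hence Lebesgue integrable) on the rectangle, so Fubini's theorem applies:
  integral_R f d(m x m) = (integral_a1^b1 s^2 ds) * (integral_a2^b2 t dt).
Inner integral in s: integral_{-2}^{1} s^2 ds = (1^3 - (-2)^3)/3
  = 3.
Inner integral in t: integral_{-1}^{3} t dt = (3^2 - (-1)^2)/2
  = 4.
Product: (3) * (4) = 12.

12


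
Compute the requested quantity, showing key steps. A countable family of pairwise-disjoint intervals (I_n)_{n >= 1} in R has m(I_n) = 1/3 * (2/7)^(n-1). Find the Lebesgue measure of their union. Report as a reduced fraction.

By countable additivity of the Lebesgue measure on pairwise disjoint measurable sets,
  m(union_{n >= 1} I_n) = sum_{n >= 1} m(I_n) = sum_{n >= 1} a * r^(n-1),
  with a = 1/3 and r = 2/7.
Since 0 < r = 2/7 < 1, the geometric series converges:
  sum_{n >= 1} a * r^(n-1) = a / (1 - r).
  = 1/3 / (1 - 2/7)
  = 1/3 / (5/7)
  = 7/15.

7/15


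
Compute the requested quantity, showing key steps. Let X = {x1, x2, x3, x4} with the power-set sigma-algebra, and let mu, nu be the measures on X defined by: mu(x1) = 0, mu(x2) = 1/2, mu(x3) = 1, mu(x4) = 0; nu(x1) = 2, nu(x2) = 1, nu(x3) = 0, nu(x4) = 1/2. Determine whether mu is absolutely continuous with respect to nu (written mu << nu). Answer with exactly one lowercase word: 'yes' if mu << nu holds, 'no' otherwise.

mu << nu means: every nu-null measurable set is also mu-null; equivalently, for every atom x, if nu({x}) = 0 then mu({x}) = 0.
Checking each atom:
  x1: nu = 2 > 0 -> no constraint.
  x2: nu = 1 > 0 -> no constraint.
  x3: nu = 0, mu = 1 > 0 -> violates mu << nu.
  x4: nu = 1/2 > 0 -> no constraint.
The atom(s) x3 violate the condition (nu = 0 but mu > 0). Therefore mu is NOT absolutely continuous w.r.t. nu.

no


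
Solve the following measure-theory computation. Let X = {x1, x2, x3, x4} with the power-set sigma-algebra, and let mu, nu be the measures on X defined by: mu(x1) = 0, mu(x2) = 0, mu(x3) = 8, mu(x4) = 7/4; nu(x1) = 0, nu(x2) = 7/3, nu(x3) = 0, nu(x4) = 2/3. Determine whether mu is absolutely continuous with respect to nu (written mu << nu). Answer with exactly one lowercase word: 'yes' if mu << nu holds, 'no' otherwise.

mu << nu means: every nu-null measurable set is also mu-null; equivalently, for every atom x, if nu({x}) = 0 then mu({x}) = 0.
Checking each atom:
  x1: nu = 0, mu = 0 -> consistent with mu << nu.
  x2: nu = 7/3 > 0 -> no constraint.
  x3: nu = 0, mu = 8 > 0 -> violates mu << nu.
  x4: nu = 2/3 > 0 -> no constraint.
The atom(s) x3 violate the condition (nu = 0 but mu > 0). Therefore mu is NOT absolutely continuous w.r.t. nu.

no


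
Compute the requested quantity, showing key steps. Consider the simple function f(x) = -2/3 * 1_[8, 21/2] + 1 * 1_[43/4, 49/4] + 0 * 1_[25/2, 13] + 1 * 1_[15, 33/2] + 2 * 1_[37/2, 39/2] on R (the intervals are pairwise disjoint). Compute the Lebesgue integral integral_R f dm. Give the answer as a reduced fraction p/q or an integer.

For a simple function f = sum_i c_i * 1_{A_i} with disjoint A_i,
  integral f dm = sum_i c_i * m(A_i).
Lengths of the A_i:
  m(A_1) = 21/2 - 8 = 5/2.
  m(A_2) = 49/4 - 43/4 = 3/2.
  m(A_3) = 13 - 25/2 = 1/2.
  m(A_4) = 33/2 - 15 = 3/2.
  m(A_5) = 39/2 - 37/2 = 1.
Contributions c_i * m(A_i):
  (-2/3) * (5/2) = -5/3.
  (1) * (3/2) = 3/2.
  (0) * (1/2) = 0.
  (1) * (3/2) = 3/2.
  (2) * (1) = 2.
Total: -5/3 + 3/2 + 0 + 3/2 + 2 = 10/3.

10/3


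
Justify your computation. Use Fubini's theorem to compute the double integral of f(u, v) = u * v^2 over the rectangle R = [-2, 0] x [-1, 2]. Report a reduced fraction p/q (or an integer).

f(u, v) is a tensor product of a function of u and a function of v, and both factors are bounded continuous (hence Lebesgue integrable) on the rectangle, so Fubini's theorem applies:
  integral_R f d(m x m) = (integral_a1^b1 u du) * (integral_a2^b2 v^2 dv).
Inner integral in u: integral_{-2}^{0} u du = (0^2 - (-2)^2)/2
  = -2.
Inner integral in v: integral_{-1}^{2} v^2 dv = (2^3 - (-1)^3)/3
  = 3.
Product: (-2) * (3) = -6.

-6


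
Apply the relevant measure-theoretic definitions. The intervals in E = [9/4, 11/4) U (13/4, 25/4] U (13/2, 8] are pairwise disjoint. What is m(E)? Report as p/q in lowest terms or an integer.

For pairwise disjoint intervals, m(union_i I_i) = sum_i m(I_i),
and m is invariant under swapping open/closed endpoints (single points have measure 0).
So m(E) = sum_i (b_i - a_i).
  I_1 has length 11/4 - 9/4 = 1/2.
  I_2 has length 25/4 - 13/4 = 3.
  I_3 has length 8 - 13/2 = 3/2.
Summing:
  m(E) = 1/2 + 3 + 3/2 = 5.

5


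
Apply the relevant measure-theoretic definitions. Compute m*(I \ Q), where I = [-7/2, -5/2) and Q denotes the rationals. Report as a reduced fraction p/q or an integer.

The interval I = [-7/2, -5/2) has m(I) = -5/2 - (-7/2) = 1 (endpoints are measure-zero, so open/closed/half-open agree). Write I = (I cap Q) u (I \ Q). The rationals in I are countable, so m*(I cap Q) = 0 (cover each rational by intervals whose total length is arbitrarily small). By countable subadditivity m*(I) <= m*(I cap Q) + m*(I \ Q), hence m*(I \ Q) >= m(I) = 1. The reverse inequality m*(I \ Q) <= m*(I) = 1 is trivial since (I \ Q) is a subset of I. Therefore m*(I \ Q) = 1.

1


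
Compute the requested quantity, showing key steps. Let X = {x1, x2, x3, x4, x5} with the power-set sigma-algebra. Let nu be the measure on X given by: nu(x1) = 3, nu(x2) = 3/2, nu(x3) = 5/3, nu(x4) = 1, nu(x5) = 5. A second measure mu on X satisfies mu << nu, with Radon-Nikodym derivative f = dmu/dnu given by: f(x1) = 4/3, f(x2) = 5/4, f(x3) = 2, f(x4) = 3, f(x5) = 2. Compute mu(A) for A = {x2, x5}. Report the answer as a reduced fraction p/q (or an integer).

By the defining property of the Radon-Nikodym derivative, for every measurable set A,
  mu(A) = integral_A f dnu.
Since nu is a discrete measure concentrated on the atoms of X, the integral over A reduces to the sum
  mu(A) = sum_{x in A} f(x) * nu({x}).
Computing each term:
  x2: f(x2) * nu(x2) = 5/4 * 3/2 = 15/8.
  x5: f(x5) * nu(x5) = 2 * 5 = 10.
Summing: mu(A) = 15/8 + 10 = 95/8.

95/8


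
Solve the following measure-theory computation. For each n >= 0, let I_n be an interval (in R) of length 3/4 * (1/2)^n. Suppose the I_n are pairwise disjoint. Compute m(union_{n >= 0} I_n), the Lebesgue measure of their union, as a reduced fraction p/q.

By countable additivity of the Lebesgue measure on pairwise disjoint measurable sets,
  m(union_{n >= 0} I_n) = sum_{n >= 0} m(I_n) = sum_{n >= 0} a * r^n,
  with a = 3/4 and r = 1/2.
Since 0 < r = 1/2 < 1, the geometric series converges:
  sum_{n >= 0} a * r^n = a / (1 - r).
  = 3/4 / (1 - 1/2)
  = 3/4 / (1/2)
  = 3/2.

3/2


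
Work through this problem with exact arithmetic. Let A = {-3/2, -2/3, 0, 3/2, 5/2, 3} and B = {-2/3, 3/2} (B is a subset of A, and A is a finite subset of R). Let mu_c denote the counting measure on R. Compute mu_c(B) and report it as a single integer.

Counting measure assigns mu_c(E) = |E| (number of elements) when E is finite.
B has 2 element(s), so mu_c(B) = 2.

2


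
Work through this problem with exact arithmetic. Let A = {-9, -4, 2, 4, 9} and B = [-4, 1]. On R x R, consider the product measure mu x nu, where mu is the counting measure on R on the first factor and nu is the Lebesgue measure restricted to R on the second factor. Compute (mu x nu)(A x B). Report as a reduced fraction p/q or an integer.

For a measurable rectangle A x B, the product measure satisfies
  (mu x nu)(A x B) = mu(A) * nu(B).
  mu(A) = 5.
  nu(B) = 5.
  (mu x nu)(A x B) = 5 * 5 = 25.

25


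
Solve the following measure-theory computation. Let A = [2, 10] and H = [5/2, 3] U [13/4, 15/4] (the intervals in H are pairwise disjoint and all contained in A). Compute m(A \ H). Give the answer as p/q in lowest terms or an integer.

The ambient interval has length m(A) = 10 - 2 = 8.
Since the holes are disjoint and sit inside A, by finite additivity
  m(H) = sum_i (b_i - a_i), and m(A \ H) = m(A) - m(H).
Computing the hole measures:
  m(H_1) = 3 - 5/2 = 1/2.
  m(H_2) = 15/4 - 13/4 = 1/2.
Summed: m(H) = 1/2 + 1/2 = 1.
So m(A \ H) = 8 - 1 = 7.

7


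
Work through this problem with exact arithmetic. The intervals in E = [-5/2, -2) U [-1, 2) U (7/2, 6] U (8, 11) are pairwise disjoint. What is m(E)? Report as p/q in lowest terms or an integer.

For pairwise disjoint intervals, m(union_i I_i) = sum_i m(I_i),
and m is invariant under swapping open/closed endpoints (single points have measure 0).
So m(E) = sum_i (b_i - a_i).
  I_1 has length -2 - (-5/2) = 1/2.
  I_2 has length 2 - (-1) = 3.
  I_3 has length 6 - 7/2 = 5/2.
  I_4 has length 11 - 8 = 3.
Summing:
  m(E) = 1/2 + 3 + 5/2 + 3 = 9.

9


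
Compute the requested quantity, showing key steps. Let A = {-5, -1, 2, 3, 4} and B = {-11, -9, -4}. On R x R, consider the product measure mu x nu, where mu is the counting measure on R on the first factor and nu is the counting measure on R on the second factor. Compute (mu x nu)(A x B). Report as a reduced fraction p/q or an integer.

For a measurable rectangle A x B, the product measure satisfies
  (mu x nu)(A x B) = mu(A) * nu(B).
  mu(A) = 5.
  nu(B) = 3.
  (mu x nu)(A x B) = 5 * 3 = 15.

15


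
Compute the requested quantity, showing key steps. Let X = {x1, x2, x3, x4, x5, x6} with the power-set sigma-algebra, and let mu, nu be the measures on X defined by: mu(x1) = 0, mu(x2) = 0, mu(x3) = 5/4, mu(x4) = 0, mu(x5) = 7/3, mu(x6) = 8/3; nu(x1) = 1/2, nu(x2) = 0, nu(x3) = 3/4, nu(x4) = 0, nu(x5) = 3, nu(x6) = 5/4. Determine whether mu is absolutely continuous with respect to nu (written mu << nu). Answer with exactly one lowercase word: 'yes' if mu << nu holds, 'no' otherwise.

mu << nu means: every nu-null measurable set is also mu-null; equivalently, for every atom x, if nu({x}) = 0 then mu({x}) = 0.
Checking each atom:
  x1: nu = 1/2 > 0 -> no constraint.
  x2: nu = 0, mu = 0 -> consistent with mu << nu.
  x3: nu = 3/4 > 0 -> no constraint.
  x4: nu = 0, mu = 0 -> consistent with mu << nu.
  x5: nu = 3 > 0 -> no constraint.
  x6: nu = 5/4 > 0 -> no constraint.
No atom violates the condition. Therefore mu << nu.

yes


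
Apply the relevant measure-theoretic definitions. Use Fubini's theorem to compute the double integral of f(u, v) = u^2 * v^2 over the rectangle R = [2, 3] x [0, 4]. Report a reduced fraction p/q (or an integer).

f(u, v) is a tensor product of a function of u and a function of v, and both factors are bounded continuous (hence Lebesgue integrable) on the rectangle, so Fubini's theorem applies:
  integral_R f d(m x m) = (integral_a1^b1 u^2 du) * (integral_a2^b2 v^2 dv).
Inner integral in u: integral_{2}^{3} u^2 du = (3^3 - 2^3)/3
  = 19/3.
Inner integral in v: integral_{0}^{4} v^2 dv = (4^3 - 0^3)/3
  = 64/3.
Product: (19/3) * (64/3) = 1216/9.

1216/9


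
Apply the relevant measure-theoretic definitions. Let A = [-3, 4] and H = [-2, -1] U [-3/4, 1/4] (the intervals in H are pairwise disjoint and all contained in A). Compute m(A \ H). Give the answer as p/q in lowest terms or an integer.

The ambient interval has length m(A) = 4 - (-3) = 7.
Since the holes are disjoint and sit inside A, by finite additivity
  m(H) = sum_i (b_i - a_i), and m(A \ H) = m(A) - m(H).
Computing the hole measures:
  m(H_1) = -1 - (-2) = 1.
  m(H_2) = 1/4 - (-3/4) = 1.
Summed: m(H) = 1 + 1 = 2.
So m(A \ H) = 7 - 2 = 5.

5


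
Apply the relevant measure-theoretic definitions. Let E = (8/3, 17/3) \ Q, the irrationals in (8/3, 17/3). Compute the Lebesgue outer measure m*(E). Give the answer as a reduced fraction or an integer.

The interval I = (8/3, 17/3) has m(I) = 17/3 - 8/3 = 3 (endpoints are measure-zero, so open/closed/half-open agree). Write I = (I cap Q) u (I \ Q). The rationals in I are countable, so m*(I cap Q) = 0 (cover each rational by intervals whose total length is arbitrarily small). By countable subadditivity m*(I) <= m*(I cap Q) + m*(I \ Q), hence m*(I \ Q) >= m(I) = 3. The reverse inequality m*(I \ Q) <= m*(I) = 3 is trivial since (I \ Q) is a subset of I. Therefore m*(I \ Q) = 3.

3


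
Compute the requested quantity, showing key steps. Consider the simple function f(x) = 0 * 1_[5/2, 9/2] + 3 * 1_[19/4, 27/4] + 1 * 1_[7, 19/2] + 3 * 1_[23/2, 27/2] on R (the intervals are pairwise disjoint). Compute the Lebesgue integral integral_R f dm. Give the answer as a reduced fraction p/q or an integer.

For a simple function f = sum_i c_i * 1_{A_i} with disjoint A_i,
  integral f dm = sum_i c_i * m(A_i).
Lengths of the A_i:
  m(A_1) = 9/2 - 5/2 = 2.
  m(A_2) = 27/4 - 19/4 = 2.
  m(A_3) = 19/2 - 7 = 5/2.
  m(A_4) = 27/2 - 23/2 = 2.
Contributions c_i * m(A_i):
  (0) * (2) = 0.
  (3) * (2) = 6.
  (1) * (5/2) = 5/2.
  (3) * (2) = 6.
Total: 0 + 6 + 5/2 + 6 = 29/2.

29/2


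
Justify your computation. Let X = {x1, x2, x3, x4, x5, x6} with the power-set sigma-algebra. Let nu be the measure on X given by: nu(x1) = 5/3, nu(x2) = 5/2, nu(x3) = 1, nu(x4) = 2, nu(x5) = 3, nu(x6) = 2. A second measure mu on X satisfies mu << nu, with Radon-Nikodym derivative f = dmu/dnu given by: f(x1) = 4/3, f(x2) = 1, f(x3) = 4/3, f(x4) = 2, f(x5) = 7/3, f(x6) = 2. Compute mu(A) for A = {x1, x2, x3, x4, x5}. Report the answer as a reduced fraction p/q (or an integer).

By the defining property of the Radon-Nikodym derivative, for every measurable set A,
  mu(A) = integral_A f dnu.
Since nu is a discrete measure concentrated on the atoms of X, the integral over A reduces to the sum
  mu(A) = sum_{x in A} f(x) * nu({x}).
Computing each term:
  x1: f(x1) * nu(x1) = 4/3 * 5/3 = 20/9.
  x2: f(x2) * nu(x2) = 1 * 5/2 = 5/2.
  x3: f(x3) * nu(x3) = 4/3 * 1 = 4/3.
  x4: f(x4) * nu(x4) = 2 * 2 = 4.
  x5: f(x5) * nu(x5) = 7/3 * 3 = 7.
Summing: mu(A) = 20/9 + 5/2 + 4/3 + 4 + 7 = 307/18.

307/18


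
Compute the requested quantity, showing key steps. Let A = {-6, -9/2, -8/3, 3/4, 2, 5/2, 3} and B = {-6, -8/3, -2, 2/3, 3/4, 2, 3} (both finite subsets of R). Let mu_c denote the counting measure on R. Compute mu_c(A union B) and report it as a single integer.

Counting measure on a finite set equals cardinality. By inclusion-exclusion, |A union B| = |A| + |B| - |A cap B|.
|A| = 7, |B| = 7, |A cap B| = 5.
So mu_c(A union B) = 7 + 7 - 5 = 9.

9


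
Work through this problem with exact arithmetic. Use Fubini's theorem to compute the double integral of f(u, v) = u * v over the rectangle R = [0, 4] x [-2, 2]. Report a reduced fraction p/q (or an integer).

f(u, v) is a tensor product of a function of u and a function of v, and both factors are bounded continuous (hence Lebesgue integrable) on the rectangle, so Fubini's theorem applies:
  integral_R f d(m x m) = (integral_a1^b1 u du) * (integral_a2^b2 v dv).
Inner integral in u: integral_{0}^{4} u du = (4^2 - 0^2)/2
  = 8.
Inner integral in v: integral_{-2}^{2} v dv = (2^2 - (-2)^2)/2
  = 0.
Product: (8) * (0) = 0.

0


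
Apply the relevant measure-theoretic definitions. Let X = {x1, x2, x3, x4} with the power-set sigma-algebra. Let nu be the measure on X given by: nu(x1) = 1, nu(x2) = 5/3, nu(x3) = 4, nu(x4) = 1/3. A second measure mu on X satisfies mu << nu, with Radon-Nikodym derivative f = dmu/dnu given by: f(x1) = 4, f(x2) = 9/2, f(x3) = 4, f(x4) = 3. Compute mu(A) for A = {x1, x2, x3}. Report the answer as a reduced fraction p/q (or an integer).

By the defining property of the Radon-Nikodym derivative, for every measurable set A,
  mu(A) = integral_A f dnu.
Since nu is a discrete measure concentrated on the atoms of X, the integral over A reduces to the sum
  mu(A) = sum_{x in A} f(x) * nu({x}).
Computing each term:
  x1: f(x1) * nu(x1) = 4 * 1 = 4.
  x2: f(x2) * nu(x2) = 9/2 * 5/3 = 15/2.
  x3: f(x3) * nu(x3) = 4 * 4 = 16.
Summing: mu(A) = 4 + 15/2 + 16 = 55/2.

55/2


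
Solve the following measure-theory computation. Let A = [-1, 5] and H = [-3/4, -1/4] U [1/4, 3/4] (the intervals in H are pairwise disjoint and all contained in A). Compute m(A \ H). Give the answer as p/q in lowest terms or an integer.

The ambient interval has length m(A) = 5 - (-1) = 6.
Since the holes are disjoint and sit inside A, by finite additivity
  m(H) = sum_i (b_i - a_i), and m(A \ H) = m(A) - m(H).
Computing the hole measures:
  m(H_1) = -1/4 - (-3/4) = 1/2.
  m(H_2) = 3/4 - 1/4 = 1/2.
Summed: m(H) = 1/2 + 1/2 = 1.
So m(A \ H) = 6 - 1 = 5.

5


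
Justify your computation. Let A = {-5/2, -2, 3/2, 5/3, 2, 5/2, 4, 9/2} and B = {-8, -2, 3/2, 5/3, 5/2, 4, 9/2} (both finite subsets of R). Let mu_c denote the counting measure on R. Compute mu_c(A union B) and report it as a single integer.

Counting measure on a finite set equals cardinality. By inclusion-exclusion, |A union B| = |A| + |B| - |A cap B|.
|A| = 8, |B| = 7, |A cap B| = 6.
So mu_c(A union B) = 8 + 7 - 6 = 9.

9


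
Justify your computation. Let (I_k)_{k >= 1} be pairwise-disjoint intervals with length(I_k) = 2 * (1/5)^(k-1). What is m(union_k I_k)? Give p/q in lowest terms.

By countable additivity of the Lebesgue measure on pairwise disjoint measurable sets,
  m(union_{k >= 1} I_k) = sum_{k >= 1} m(I_k) = sum_{k >= 1} a * r^(k-1),
  with a = 2 and r = 1/5.
Since 0 < r = 1/5 < 1, the geometric series converges:
  sum_{k >= 1} a * r^(k-1) = a / (1 - r).
  = 2 / (1 - 1/5)
  = 2 / (4/5)
  = 5/2.

5/2


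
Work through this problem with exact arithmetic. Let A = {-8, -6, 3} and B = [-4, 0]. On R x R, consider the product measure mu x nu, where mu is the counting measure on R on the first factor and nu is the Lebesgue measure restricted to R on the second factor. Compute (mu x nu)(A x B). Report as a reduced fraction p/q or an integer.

For a measurable rectangle A x B, the product measure satisfies
  (mu x nu)(A x B) = mu(A) * nu(B).
  mu(A) = 3.
  nu(B) = 4.
  (mu x nu)(A x B) = 3 * 4 = 12.

12


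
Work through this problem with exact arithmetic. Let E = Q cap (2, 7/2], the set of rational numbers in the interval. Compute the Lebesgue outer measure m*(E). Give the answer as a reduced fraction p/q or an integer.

E = Q cap (2, 7/2] is a subset of Q, which is countable. Enumerate Q = {q_1, q_2, ...}; for any eps > 0, cover q_k by the open interval (q_k - eps/2^(k+1), q_k + eps/2^(k+1)), of length eps/2^k. The total cover length is sum_{k>=1} eps/2^k = eps. Hence m*(E) <= m*(Q) <= eps for every eps > 0, and since outer measure is non-negative, m*(E) = 0.

0
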